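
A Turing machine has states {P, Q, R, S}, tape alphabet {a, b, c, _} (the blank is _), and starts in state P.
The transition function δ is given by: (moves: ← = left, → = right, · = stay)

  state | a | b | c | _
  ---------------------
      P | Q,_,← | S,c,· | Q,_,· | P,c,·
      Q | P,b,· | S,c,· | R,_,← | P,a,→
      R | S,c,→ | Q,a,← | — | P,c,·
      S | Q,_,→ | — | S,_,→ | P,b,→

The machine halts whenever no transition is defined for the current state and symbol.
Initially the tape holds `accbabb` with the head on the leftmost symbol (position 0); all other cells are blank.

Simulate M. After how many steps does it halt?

14

state=P head=0 tape=_[a]ccbabb   (P,a)→(Q,_,←)
state=Q head=-1 tape=[_]_ccbabb   (Q,_)→(P,a,→)
state=P head=0 tape=a[_]ccbabb   (P,_)→(P,c,·)
state=P head=0 tape=a[c]ccbabb   (P,c)→(Q,_,·)
state=Q head=0 tape=a[_]ccbabb   (Q,_)→(P,a,→)
state=P head=1 tape=aa[c]cbabb   (P,c)→(Q,_,·)
state=Q head=1 tape=aa[_]cbabb   (Q,_)→(P,a,→)
state=P head=2 tape=aaa[c]babb   (P,c)→(Q,_,·)
state=Q head=2 tape=aaa[_]babb   (Q,_)→(P,a,→)
state=P head=3 tape=aaaa[b]abb   (P,b)→(S,c,·)
state=S head=3 tape=aaaa[c]abb   (S,c)→(S,_,→)
state=S head=4 tape=aaaa_[a]bb   (S,a)→(Q,_,→)
state=Q head=5 tape=aaaa__[b]b   (Q,b)→(S,c,·)
state=S head=5 tape=aaaa__[c]b   (S,c)→(S,_,→)
state=S head=6 tape=aaaa___[b]
M halts after 14 transitions.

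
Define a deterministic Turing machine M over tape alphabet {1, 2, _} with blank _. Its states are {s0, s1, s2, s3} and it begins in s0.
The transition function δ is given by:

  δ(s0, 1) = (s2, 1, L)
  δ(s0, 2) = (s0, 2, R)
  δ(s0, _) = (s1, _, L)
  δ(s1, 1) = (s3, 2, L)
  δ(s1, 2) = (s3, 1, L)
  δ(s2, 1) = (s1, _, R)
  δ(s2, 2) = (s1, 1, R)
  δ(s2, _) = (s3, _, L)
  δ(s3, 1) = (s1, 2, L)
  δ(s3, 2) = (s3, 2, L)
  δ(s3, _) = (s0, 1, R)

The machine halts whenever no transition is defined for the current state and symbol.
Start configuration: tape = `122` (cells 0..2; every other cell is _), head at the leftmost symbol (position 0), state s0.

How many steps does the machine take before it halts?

s0 | ____[1]22   read 1 → write 1, move L, go to s2
s2 | ___[_]122   read _ → write _, move L, go to s3
s3 | __[_]_122   read _ → write 1, move R, go to s0
s0 | __1[_]122   read _ → write _, move L, go to s1
s1 | __[1]_122   read 1 → write 2, move L, go to s3
s3 | _[_]2_122   read _ → write 1, move R, go to s0
s0 | _1[2]_122   read 2 → write 2, move R, go to s0
s0 | _12[_]122   read _ → write _, move L, go to s1
s1 | _1[2]_122   read 2 → write 1, move L, go to s3
s3 | _[1]1_122   read 1 → write 2, move L, go to s1
s1 | [_]21_122
M halts after 10 transitions.

10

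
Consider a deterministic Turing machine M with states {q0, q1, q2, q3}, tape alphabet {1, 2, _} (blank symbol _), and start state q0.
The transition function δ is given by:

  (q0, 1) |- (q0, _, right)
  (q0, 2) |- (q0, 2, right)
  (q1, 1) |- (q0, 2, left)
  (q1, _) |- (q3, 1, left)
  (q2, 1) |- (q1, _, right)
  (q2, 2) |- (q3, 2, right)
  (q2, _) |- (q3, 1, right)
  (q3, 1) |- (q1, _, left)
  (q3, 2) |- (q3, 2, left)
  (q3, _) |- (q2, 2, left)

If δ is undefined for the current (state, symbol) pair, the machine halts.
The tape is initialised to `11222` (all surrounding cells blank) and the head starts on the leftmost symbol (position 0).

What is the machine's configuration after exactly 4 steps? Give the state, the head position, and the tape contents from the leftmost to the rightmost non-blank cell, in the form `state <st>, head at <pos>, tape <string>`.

state=q0 head=0 tape=[1]1222   (q0,1)→(q0,_,right)
state=q0 head=1 tape=_[1]222   (q0,1)→(q0,_,right)
state=q0 head=2 tape=__[2]22   (q0,2)→(q0,2,right)
state=q0 head=3 tape=__2[2]2   (q0,2)→(q0,2,right)
state=q0 head=4 tape=__22[2]
After 4 steps: state q0, head at 4, tape 222.

state q0, head at 4, tape 222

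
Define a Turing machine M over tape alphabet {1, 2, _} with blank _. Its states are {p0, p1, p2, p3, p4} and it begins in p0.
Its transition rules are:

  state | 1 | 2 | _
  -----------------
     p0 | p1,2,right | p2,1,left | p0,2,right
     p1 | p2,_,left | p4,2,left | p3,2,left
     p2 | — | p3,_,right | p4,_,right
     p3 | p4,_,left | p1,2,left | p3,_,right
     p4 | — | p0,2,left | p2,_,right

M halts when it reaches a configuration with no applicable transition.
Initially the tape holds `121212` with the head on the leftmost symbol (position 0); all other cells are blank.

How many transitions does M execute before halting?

16

state=p0 head=0 tape=_[1]21212   (p0,1)→(p1,2,right)
state=p1 head=1 tape=_2[2]1212   (p1,2)→(p4,2,left)
state=p4 head=0 tape=_[2]21212   (p4,2)→(p0,2,left)
state=p0 head=-1 tape=[_]221212   (p0,_)→(p0,2,right)
state=p0 head=0 tape=2[2]21212   (p0,2)→(p2,1,left)
state=p2 head=-1 tape=[2]121212   (p2,2)→(p3,_,right)
state=p3 head=0 tape=_[1]21212   (p3,1)→(p4,_,left)
state=p4 head=-1 tape=[_]_21212   (p4,_)→(p2,_,right)
state=p2 head=0 tape=_[_]21212   (p2,_)→(p4,_,right)
state=p4 head=1 tape=__[2]1212   (p4,2)→(p0,2,left)
state=p0 head=0 tape=_[_]21212   (p0,_)→(p0,2,right)
state=p0 head=1 tape=_2[2]1212   (p0,2)→(p2,1,left)
state=p2 head=0 tape=_[2]11212   (p2,2)→(p3,_,right)
state=p3 head=1 tape=__[1]1212   (p3,1)→(p4,_,left)
state=p4 head=0 tape=_[_]_1212   (p4,_)→(p2,_,right)
state=p2 head=1 tape=__[_]1212   (p2,_)→(p4,_,right)
state=p4 head=2 tape=___[1]212
M halts after 16 transitions.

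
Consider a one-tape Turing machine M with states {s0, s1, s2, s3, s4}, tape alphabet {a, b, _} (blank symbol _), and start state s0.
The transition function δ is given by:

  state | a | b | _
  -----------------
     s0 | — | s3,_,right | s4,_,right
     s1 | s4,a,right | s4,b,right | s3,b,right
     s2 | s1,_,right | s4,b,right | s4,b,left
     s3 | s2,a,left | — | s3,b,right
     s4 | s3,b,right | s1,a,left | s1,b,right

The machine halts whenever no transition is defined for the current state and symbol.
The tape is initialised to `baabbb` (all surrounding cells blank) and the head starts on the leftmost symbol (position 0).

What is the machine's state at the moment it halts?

state=s0 head=0 tape=_[b]aabbb   (s0,b)→(s3,_,right)
state=s3 head=1 tape=__[a]abbb   (s3,a)→(s2,a,left)
state=s2 head=0 tape=_[_]aabbb   (s2,_)→(s4,b,left)
state=s4 head=-1 tape=[_]baabbb   (s4,_)→(s1,b,right)
state=s1 head=0 tape=b[b]aabbb   (s1,b)→(s4,b,right)
state=s4 head=1 tape=bb[a]abbb   (s4,a)→(s3,b,right)
state=s3 head=2 tape=bbb[a]bbb   (s3,a)→(s2,a,left)
state=s2 head=1 tape=bb[b]abbb   (s2,b)→(s4,b,right)
state=s4 head=2 tape=bbb[a]bbb   (s4,a)→(s3,b,right)
state=s3 head=3 tape=bbbb[b]bb
No transition is defined for (s3, b); M halts in state s3.

s3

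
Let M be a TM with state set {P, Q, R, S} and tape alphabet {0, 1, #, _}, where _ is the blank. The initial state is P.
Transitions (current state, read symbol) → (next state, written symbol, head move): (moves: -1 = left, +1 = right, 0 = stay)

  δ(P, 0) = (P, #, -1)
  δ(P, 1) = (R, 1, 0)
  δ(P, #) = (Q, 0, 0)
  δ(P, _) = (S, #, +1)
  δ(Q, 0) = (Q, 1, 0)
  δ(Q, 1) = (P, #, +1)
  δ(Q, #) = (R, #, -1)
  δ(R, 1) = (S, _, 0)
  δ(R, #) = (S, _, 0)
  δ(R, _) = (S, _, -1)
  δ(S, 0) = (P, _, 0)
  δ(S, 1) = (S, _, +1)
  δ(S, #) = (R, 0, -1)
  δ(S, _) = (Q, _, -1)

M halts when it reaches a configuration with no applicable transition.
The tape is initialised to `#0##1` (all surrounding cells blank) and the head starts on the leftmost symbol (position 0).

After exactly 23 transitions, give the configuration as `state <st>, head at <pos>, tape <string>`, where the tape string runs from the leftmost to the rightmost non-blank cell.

state R, head at 0, tape ##_#

P | [#]0##1   read # → write 0, move 0, go to Q
Q | [0]0##1   read 0 → write 1, move 0, go to Q
Q | [1]0##1   read 1 → write #, move +1, go to P
P | #[0]##1   read 0 → write #, move -1, go to P
P | [#]###1   read # → write 0, move 0, go to Q
Q | [0]###1   read 0 → write 1, move 0, go to Q
Q | [1]###1   read 1 → write #, move +1, go to P
P | #[#]##1   read # → write 0, move 0, go to Q
Q | #[0]##1   read 0 → write 1, move 0, go to Q
Q | #[1]##1   read 1 → write #, move +1, go to P
P | ##[#]#1   read # → write 0, move 0, go to Q
Q | ##[0]#1   read 0 → write 1, move 0, go to Q
Q | ##[1]#1   read 1 → write #, move +1, go to P
P | ###[#]1   read # → write 0, move 0, go to Q
Q | ###[0]1   read 0 → write 1, move 0, go to Q
Q | ###[1]1   read 1 → write #, move +1, go to P
P | ####[1]   read 1 → write 1, move 0, go to R
R | ####[1]   read 1 → write _, move 0, go to S
S | ####[_]   read _ → write _, move -1, go to Q
Q | ###[#]_   read # → write #, move -1, go to R
R | ##[#]#_   read # → write _, move 0, go to S
S | ##[_]#_   read _ → write _, move -1, go to Q
Q | #[#]_#_   read # → write #, move -1, go to R
R | [#]#_#_
After 23 steps: state R, head at 0, tape ##_#.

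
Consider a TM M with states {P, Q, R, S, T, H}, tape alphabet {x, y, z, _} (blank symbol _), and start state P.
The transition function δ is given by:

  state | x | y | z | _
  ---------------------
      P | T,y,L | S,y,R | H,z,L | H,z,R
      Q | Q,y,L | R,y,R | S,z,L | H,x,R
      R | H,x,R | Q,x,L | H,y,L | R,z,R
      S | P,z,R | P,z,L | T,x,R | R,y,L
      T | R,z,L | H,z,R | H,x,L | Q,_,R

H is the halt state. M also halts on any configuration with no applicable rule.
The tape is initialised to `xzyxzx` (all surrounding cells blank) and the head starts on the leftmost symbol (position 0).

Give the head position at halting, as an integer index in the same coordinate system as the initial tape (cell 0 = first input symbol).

state=P head=0 tape=_[x]zyxzx   (P,x)→(T,y,L)
state=T head=-1 tape=[_]yzyxzx   (T,_)→(Q,_,R)
state=Q head=0 tape=_[y]zyxzx   (Q,y)→(R,y,R)
state=R head=1 tape=_y[z]yxzx   (R,z)→(H,y,L)
state=H head=0 tape=_[y]yyxzx
At halt the head is at cell 0.

0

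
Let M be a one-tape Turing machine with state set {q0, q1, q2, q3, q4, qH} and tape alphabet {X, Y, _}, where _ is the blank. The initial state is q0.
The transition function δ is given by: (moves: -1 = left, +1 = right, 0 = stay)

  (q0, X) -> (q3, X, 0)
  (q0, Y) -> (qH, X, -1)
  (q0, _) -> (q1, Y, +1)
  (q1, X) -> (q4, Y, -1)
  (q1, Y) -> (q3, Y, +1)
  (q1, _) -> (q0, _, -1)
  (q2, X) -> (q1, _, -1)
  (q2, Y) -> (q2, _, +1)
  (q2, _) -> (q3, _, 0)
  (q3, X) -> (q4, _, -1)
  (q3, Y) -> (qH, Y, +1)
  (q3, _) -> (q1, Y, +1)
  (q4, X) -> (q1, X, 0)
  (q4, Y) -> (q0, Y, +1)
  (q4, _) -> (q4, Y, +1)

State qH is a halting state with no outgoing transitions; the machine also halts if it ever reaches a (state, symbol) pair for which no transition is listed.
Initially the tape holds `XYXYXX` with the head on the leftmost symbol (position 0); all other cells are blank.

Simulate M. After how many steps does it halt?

state=q0 head=0 tape=_[X]YXYXX   (q0,X)→(q3,X,0)
state=q3 head=0 tape=_[X]YXYXX   (q3,X)→(q4,_,-1)
state=q4 head=-1 tape=[_]_YXYXX   (q4,_)→(q4,Y,+1)
state=q4 head=0 tape=Y[_]YXYXX   (q4,_)→(q4,Y,+1)
state=q4 head=1 tape=YY[Y]XYXX   (q4,Y)→(q0,Y,+1)
state=q0 head=2 tape=YYY[X]YXX   (q0,X)→(q3,X,0)
state=q3 head=2 tape=YYY[X]YXX   (q3,X)→(q4,_,-1)
state=q4 head=1 tape=YY[Y]_YXX   (q4,Y)→(q0,Y,+1)
state=q0 head=2 tape=YYY[_]YXX   (q0,_)→(q1,Y,+1)
state=q1 head=3 tape=YYYY[Y]XX   (q1,Y)→(q3,Y,+1)
state=q3 head=4 tape=YYYYY[X]X   (q3,X)→(q4,_,-1)
state=q4 head=3 tape=YYYY[Y]_X   (q4,Y)→(q0,Y,+1)
state=q0 head=4 tape=YYYYY[_]X   (q0,_)→(q1,Y,+1)
state=q1 head=5 tape=YYYYYY[X]   (q1,X)→(q4,Y,-1)
state=q4 head=4 tape=YYYYY[Y]Y   (q4,Y)→(q0,Y,+1)
state=q0 head=5 tape=YYYYYY[Y]   (q0,Y)→(qH,X,-1)
state=qH head=4 tape=YYYYY[Y]X
M halts after 16 transitions.

16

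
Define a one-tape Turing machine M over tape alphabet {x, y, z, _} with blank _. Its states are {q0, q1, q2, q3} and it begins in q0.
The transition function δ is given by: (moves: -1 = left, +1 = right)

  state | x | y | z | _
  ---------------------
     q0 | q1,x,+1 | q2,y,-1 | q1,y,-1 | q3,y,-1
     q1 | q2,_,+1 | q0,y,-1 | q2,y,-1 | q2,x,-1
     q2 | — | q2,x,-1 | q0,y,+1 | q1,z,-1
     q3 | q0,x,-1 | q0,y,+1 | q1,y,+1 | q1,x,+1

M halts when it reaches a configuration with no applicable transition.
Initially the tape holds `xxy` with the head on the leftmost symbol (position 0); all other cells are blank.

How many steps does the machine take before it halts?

state=q0 head=0 tape=[x]xy_   (q0,x)→(q1,x,+1)
state=q1 head=1 tape=x[x]y_   (q1,x)→(q2,_,+1)
state=q2 head=2 tape=x_[y]_   (q2,y)→(q2,x,-1)
state=q2 head=1 tape=x[_]x_   (q2,_)→(q1,z,-1)
state=q1 head=0 tape=[x]zx_   (q1,x)→(q2,_,+1)
state=q2 head=1 tape=_[z]x_   (q2,z)→(q0,y,+1)
state=q0 head=2 tape=_y[x]_   (q0,x)→(q1,x,+1)
state=q1 head=3 tape=_yx[_]   (q1,_)→(q2,x,-1)
state=q2 head=2 tape=_y[x]x
M halts after 8 transitions.

8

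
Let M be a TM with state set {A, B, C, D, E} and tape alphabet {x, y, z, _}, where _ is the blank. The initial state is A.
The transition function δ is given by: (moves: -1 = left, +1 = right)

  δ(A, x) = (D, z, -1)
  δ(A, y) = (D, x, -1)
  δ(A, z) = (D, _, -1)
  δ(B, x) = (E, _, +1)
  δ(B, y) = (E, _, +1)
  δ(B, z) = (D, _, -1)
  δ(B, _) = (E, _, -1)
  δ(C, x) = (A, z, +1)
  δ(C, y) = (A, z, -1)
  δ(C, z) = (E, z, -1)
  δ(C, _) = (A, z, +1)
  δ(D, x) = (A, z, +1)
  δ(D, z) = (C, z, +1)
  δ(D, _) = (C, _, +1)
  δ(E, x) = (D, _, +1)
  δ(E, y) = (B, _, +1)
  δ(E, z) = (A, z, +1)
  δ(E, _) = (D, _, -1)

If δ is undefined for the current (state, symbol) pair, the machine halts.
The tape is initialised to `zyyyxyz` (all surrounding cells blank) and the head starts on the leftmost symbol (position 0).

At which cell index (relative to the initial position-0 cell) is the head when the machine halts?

state=A head=0 tape=_[z]yyyxyz_   (A,z)→(D,_,-1)
state=D head=-1 tape=[_]_yyyxyz_   (D,_)→(C,_,+1)
state=C head=0 tape=_[_]yyyxyz_   (C,_)→(A,z,+1)
state=A head=1 tape=_z[y]yyxyz_   (A,y)→(D,x,-1)
state=D head=0 tape=_[z]xyyxyz_   (D,z)→(C,z,+1)
state=C head=1 tape=_z[x]yyxyz_   (C,x)→(A,z,+1)
state=A head=2 tape=_zz[y]yxyz_   (A,y)→(D,x,-1)
state=D head=1 tape=_z[z]xyxyz_   (D,z)→(C,z,+1)
state=C head=2 tape=_zz[x]yxyz_   (C,x)→(A,z,+1)
state=A head=3 tape=_zzz[y]xyz_   (A,y)→(D,x,-1)
state=D head=2 tape=_zz[z]xxyz_   (D,z)→(C,z,+1)
state=C head=3 tape=_zzz[x]xyz_   (C,x)→(A,z,+1)
state=A head=4 tape=_zzzz[x]yz_   (A,x)→(D,z,-1)
state=D head=3 tape=_zzz[z]zyz_   (D,z)→(C,z,+1)
state=C head=4 tape=_zzzz[z]yz_   (C,z)→(E,z,-1)
state=E head=3 tape=_zzz[z]zyz_   (E,z)→(A,z,+1)
state=A head=4 tape=_zzzz[z]yz_   (A,z)→(D,_,-1)
state=D head=3 tape=_zzz[z]_yz_   (D,z)→(C,z,+1)
state=C head=4 tape=_zzzz[_]yz_   (C,_)→(A,z,+1)
state=A head=5 tape=_zzzzz[y]z_   (A,y)→(D,x,-1)
state=D head=4 tape=_zzzz[z]xz_   (D,z)→(C,z,+1)
state=C head=5 tape=_zzzzz[x]z_   (C,x)→(A,z,+1)
state=A head=6 tape=_zzzzzz[z]_   (A,z)→(D,_,-1)
state=D head=5 tape=_zzzzz[z]__   (D,z)→(C,z,+1)
state=C head=6 tape=_zzzzzz[_]_   (C,_)→(A,z,+1)
state=A head=7 tape=_zzzzzzz[_]
At halt the head is at cell 7.

7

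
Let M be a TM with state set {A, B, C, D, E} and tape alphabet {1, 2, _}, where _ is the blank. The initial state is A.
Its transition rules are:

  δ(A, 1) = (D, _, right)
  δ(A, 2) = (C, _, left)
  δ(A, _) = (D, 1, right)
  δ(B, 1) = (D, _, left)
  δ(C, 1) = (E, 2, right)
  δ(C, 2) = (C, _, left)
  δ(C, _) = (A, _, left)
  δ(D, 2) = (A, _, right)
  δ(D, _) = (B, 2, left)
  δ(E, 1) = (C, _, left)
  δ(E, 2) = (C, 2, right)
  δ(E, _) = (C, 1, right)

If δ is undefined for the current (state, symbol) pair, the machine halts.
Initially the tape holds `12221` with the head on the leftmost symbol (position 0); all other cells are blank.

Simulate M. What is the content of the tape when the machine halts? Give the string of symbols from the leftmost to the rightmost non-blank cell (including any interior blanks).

A | __[1]2221   read 1 → write _, move right, go to D
D | ___[2]221   read 2 → write _, move right, go to A
A | ____[2]21   read 2 → write _, move left, go to C
C | ___[_]_21   read _ → write _, move left, go to A
A | __[_]__21   read _ → write 1, move right, go to D
D | __1[_]_21   read _ → write 2, move left, go to B
B | __[1]2_21   read 1 → write _, move left, go to D
D | _[_]_2_21   read _ → write 2, move left, go to B
B | [_]2_2_21
The non-blank tape span at halt is 2_2_21.

2_2_21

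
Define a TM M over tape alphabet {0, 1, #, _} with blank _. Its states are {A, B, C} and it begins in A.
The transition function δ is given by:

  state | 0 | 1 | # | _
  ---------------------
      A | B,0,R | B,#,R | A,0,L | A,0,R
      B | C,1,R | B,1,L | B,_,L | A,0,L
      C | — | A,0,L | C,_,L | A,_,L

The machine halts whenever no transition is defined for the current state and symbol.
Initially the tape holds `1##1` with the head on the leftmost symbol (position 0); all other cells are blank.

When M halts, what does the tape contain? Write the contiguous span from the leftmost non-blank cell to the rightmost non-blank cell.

state=A head=0 tape=__[1]##1   (A,1)→(B,#,R)
state=B head=1 tape=__#[#]#1   (B,#)→(B,_,L)
state=B head=0 tape=__[#]_#1   (B,#)→(B,_,L)
state=B head=-1 tape=_[_]__#1   (B,_)→(A,0,L)
state=A head=-2 tape=[_]0__#1   (A,_)→(A,0,R)
state=A head=-1 tape=0[0]__#1   (A,0)→(B,0,R)
state=B head=0 tape=00[_]_#1   (B,_)→(A,0,L)
state=A head=-1 tape=0[0]0_#1   (A,0)→(B,0,R)
state=B head=0 tape=00[0]_#1   (B,0)→(C,1,R)
state=C head=1 tape=001[_]#1   (C,_)→(A,_,L)
state=A head=0 tape=00[1]_#1   (A,1)→(B,#,R)
state=B head=1 tape=00#[_]#1   (B,_)→(A,0,L)
state=A head=0 tape=00[#]0#1   (A,#)→(A,0,L)
state=A head=-1 tape=0[0]00#1   (A,0)→(B,0,R)
state=B head=0 tape=00[0]0#1   (B,0)→(C,1,R)
state=C head=1 tape=001[0]#1
The non-blank tape span at halt is 0010#1.

0010#1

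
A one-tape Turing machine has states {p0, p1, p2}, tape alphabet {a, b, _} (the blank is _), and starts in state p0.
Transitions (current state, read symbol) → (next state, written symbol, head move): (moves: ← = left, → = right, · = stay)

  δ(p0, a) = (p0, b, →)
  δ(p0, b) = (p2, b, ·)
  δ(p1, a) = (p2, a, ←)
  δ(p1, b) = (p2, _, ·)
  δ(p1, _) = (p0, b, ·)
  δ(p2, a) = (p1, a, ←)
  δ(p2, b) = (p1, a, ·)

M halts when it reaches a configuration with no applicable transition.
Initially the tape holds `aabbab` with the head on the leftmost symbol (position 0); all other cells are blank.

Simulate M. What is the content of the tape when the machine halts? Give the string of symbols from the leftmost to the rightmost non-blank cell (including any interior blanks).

p0 | _[a]abbab   read a → write b, move →, go to p0
p0 | _b[a]bbab   read a → write b, move →, go to p0
p0 | _bb[b]bab   read b → write b, move ·, go to p2
p2 | _bb[b]bab   read b → write a, move ·, go to p1
p1 | _bb[a]bab   read a → write a, move ←, go to p2
p2 | _b[b]abab   read b → write a, move ·, go to p1
p1 | _b[a]abab   read a → write a, move ←, go to p2
p2 | _[b]aabab   read b → write a, move ·, go to p1
p1 | _[a]aabab   read a → write a, move ←, go to p2
p2 | [_]aaabab
The non-blank tape span at halt is aaabab.

aaabab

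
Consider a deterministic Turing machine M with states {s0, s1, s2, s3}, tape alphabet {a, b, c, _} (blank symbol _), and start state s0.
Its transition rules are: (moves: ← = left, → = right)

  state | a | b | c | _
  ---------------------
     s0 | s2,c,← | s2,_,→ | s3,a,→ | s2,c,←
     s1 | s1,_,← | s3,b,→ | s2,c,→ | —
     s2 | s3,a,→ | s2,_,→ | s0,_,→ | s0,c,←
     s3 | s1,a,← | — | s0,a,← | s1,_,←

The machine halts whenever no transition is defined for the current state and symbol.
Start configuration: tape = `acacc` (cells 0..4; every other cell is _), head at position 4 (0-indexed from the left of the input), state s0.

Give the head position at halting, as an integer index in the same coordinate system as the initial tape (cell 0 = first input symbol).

s0 | acac[c]_   read c → write a, move →, go to s3
s3 | acaca[_]   read _ → write _, move ←, go to s1
s1 | acac[a]_   read a → write _, move ←, go to s1
s1 | aca[c]__   read c → write c, move →, go to s2
s2 | acac[_]_   read _ → write c, move ←, go to s0
s0 | aca[c]c_   read c → write a, move →, go to s3
s3 | acaa[c]_   read c → write a, move ←, go to s0
s0 | aca[a]a_   read a → write c, move ←, go to s2
s2 | ac[a]ca_   read a → write a, move →, go to s3
s3 | aca[c]a_   read c → write a, move ←, go to s0
s0 | ac[a]aa_   read a → write c, move ←, go to s2
s2 | a[c]caa_   read c → write _, move →, go to s0
s0 | a_[c]aa_   read c → write a, move →, go to s3
s3 | a_a[a]a_   read a → write a, move ←, go to s1
s1 | a_[a]aa_   read a → write _, move ←, go to s1
s1 | a[_]_aa_
At halt the head is at cell 1.

1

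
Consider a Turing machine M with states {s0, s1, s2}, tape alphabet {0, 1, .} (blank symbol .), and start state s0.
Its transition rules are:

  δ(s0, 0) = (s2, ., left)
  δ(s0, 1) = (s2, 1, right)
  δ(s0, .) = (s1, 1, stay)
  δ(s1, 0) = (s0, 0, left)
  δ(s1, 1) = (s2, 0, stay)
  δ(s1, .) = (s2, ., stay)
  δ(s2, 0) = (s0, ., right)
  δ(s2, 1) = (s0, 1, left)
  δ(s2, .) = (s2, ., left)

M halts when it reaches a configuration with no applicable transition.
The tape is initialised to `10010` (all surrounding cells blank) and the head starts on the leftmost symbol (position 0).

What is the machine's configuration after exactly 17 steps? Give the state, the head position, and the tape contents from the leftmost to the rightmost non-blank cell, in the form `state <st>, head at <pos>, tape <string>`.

state s0, head at -1, tape 1..10

state=s0 head=0 tape=.[1]0010   (s0,1)→(s2,1,right)
state=s2 head=1 tape=.1[0]010   (s2,0)→(s0,.,right)
state=s0 head=2 tape=.1.[0]10   (s0,0)→(s2,.,left)
state=s2 head=1 tape=.1[.].10   (s2,.)→(s2,.,left)
state=s2 head=0 tape=.[1]..10   (s2,1)→(s0,1,left)
state=s0 head=-1 tape=[.]1..10   (s0,.)→(s1,1,stay)
state=s1 head=-1 tape=[1]1..10   (s1,1)→(s2,0,stay)
state=s2 head=-1 tape=[0]1..10   (s2,0)→(s0,.,right)
state=s0 head=0 tape=.[1]..10   (s0,1)→(s2,1,right)
state=s2 head=1 tape=.1[.].10   (s2,.)→(s2,.,left)
state=s2 head=0 tape=.[1]..10   (s2,1)→(s0,1,left)
state=s0 head=-1 tape=[.]1..10   (s0,.)→(s1,1,stay)
state=s1 head=-1 tape=[1]1..10   (s1,1)→(s2,0,stay)
state=s2 head=-1 tape=[0]1..10   (s2,0)→(s0,.,right)
state=s0 head=0 tape=.[1]..10   (s0,1)→(s2,1,right)
state=s2 head=1 tape=.1[.].10   (s2,.)→(s2,.,left)
state=s2 head=0 tape=.[1]..10   (s2,1)→(s0,1,left)
state=s0 head=-1 tape=[.]1..10
After 17 steps: state s0, head at -1, tape 1..10.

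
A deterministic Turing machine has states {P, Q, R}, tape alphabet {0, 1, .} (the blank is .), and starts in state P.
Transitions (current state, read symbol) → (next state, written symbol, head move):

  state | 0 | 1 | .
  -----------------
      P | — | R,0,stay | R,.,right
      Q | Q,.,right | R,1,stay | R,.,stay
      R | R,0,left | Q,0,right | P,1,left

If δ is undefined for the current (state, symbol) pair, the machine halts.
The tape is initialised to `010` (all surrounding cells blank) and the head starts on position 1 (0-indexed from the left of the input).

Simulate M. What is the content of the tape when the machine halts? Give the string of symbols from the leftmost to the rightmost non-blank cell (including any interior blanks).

0...01

state=P head=1 tape=..0[1]0..   (P,1)→(R,0,stay)
state=R head=1 tape=..0[0]0..   (R,0)→(R,0,left)
state=R head=0 tape=..[0]00..   (R,0)→(R,0,left)
state=R head=-1 tape=.[.]000..   (R,.)→(P,1,left)
state=P head=-2 tape=[.]1000..   (P,.)→(R,.,right)
state=R head=-1 tape=.[1]000..   (R,1)→(Q,0,right)
state=Q head=0 tape=.0[0]00..   (Q,0)→(Q,.,right)
state=Q head=1 tape=.0.[0]0..   (Q,0)→(Q,.,right)
state=Q head=2 tape=.0..[0]..   (Q,0)→(Q,.,right)
state=Q head=3 tape=.0...[.].   (Q,.)→(R,.,stay)
state=R head=3 tape=.0...[.].   (R,.)→(P,1,left)
state=P head=2 tape=.0..[.]1.   (P,.)→(R,.,right)
state=R head=3 tape=.0...[1].   (R,1)→(Q,0,right)
state=Q head=4 tape=.0...0[.]   (Q,.)→(R,.,stay)
state=R head=4 tape=.0...0[.]   (R,.)→(P,1,left)
state=P head=3 tape=.0...[0]1
The non-blank tape span at halt is 0...01.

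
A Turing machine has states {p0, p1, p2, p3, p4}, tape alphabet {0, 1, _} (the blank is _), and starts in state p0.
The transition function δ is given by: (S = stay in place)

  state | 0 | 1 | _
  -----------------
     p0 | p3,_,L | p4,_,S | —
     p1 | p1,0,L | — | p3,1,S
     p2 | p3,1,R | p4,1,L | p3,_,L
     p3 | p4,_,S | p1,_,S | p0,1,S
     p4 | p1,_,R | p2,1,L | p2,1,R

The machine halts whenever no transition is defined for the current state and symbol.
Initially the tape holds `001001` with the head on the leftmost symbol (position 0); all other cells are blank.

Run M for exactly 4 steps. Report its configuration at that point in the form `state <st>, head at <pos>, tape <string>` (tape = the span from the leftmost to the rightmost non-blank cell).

state p2, head at 0, tape 1_01001

state=p0 head=0 tape=_[0]01001   (p0,0)→(p3,_,L)
state=p3 head=-1 tape=[_]_01001   (p3,_)→(p0,1,S)
state=p0 head=-1 tape=[1]_01001   (p0,1)→(p4,_,S)
state=p4 head=-1 tape=[_]_01001   (p4,_)→(p2,1,R)
state=p2 head=0 tape=1[_]01001
After 4 steps: state p2, head at 0, tape 1_01001.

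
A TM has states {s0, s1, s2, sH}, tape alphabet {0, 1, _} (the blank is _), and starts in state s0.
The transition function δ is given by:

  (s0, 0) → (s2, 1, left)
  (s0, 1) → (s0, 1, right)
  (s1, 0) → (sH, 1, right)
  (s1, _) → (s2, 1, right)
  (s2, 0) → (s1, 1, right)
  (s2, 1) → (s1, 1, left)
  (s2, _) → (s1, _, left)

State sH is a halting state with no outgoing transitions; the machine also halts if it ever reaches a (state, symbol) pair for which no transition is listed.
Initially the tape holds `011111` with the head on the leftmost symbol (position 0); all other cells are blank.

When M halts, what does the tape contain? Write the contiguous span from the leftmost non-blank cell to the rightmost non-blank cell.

s0 | __[0]11111   read 0 → write 1, move left, go to s2
s2 | _[_]111111   read _ → write _, move left, go to s1
s1 | [_]_111111   read _ → write 1, move right, go to s2
s2 | 1[_]111111   read _ → write _, move left, go to s1
s1 | [1]_111111
The non-blank tape span at halt is 1_111111.

1_111111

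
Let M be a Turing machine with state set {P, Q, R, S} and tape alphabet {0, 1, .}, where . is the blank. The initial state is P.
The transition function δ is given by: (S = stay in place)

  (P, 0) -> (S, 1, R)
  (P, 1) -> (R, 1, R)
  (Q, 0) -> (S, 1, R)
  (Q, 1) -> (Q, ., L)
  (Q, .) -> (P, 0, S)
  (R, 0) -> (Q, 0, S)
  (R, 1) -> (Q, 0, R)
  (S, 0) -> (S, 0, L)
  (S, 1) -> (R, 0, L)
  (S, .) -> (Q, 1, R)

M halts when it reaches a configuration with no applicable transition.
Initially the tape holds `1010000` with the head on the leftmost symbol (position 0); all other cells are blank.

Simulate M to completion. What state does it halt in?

R

P | .[1]010000   read 1 → write 1, move R, go to R
R | .1[0]10000   read 0 → write 0, move S, go to Q
Q | .1[0]10000   read 0 → write 1, move R, go to S
S | .11[1]0000   read 1 → write 0, move L, go to R
R | .1[1]00000   read 1 → write 0, move R, go to Q
Q | .10[0]0000   read 0 → write 1, move R, go to S
S | .101[0]000   read 0 → write 0, move L, go to S
S | .10[1]0000   read 1 → write 0, move L, go to R
R | .1[0]00000   read 0 → write 0, move S, go to Q
Q | .1[0]00000   read 0 → write 1, move R, go to S
S | .11[0]0000   read 0 → write 0, move L, go to S
S | .1[1]00000   read 1 → write 0, move L, go to R
R | .[1]000000   read 1 → write 0, move R, go to Q
Q | .0[0]00000   read 0 → write 1, move R, go to S
S | .01[0]0000   read 0 → write 0, move L, go to S
S | .0[1]00000   read 1 → write 0, move L, go to R
R | .[0]000000   read 0 → write 0, move S, go to Q
Q | .[0]000000   read 0 → write 1, move R, go to S
S | .1[0]00000   read 0 → write 0, move L, go to S
S | .[1]000000   read 1 → write 0, move L, go to R
R | [.]0000000
No transition is defined for (R, .); M halts in state R.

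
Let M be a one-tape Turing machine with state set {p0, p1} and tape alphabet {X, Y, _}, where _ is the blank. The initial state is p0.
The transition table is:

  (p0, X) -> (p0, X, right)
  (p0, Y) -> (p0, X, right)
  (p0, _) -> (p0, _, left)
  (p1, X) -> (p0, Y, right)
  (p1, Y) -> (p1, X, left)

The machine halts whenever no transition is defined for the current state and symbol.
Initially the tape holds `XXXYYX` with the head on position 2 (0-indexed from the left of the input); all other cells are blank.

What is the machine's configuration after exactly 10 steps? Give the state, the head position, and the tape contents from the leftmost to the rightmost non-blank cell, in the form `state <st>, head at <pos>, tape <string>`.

p0 | XX[X]YYX_   read X → write X, move right, go to p0
p0 | XXX[Y]YX_   read Y → write X, move right, go to p0
p0 | XXXX[Y]X_   read Y → write X, move right, go to p0
p0 | XXXXX[X]_   read X → write X, move right, go to p0
p0 | XXXXXX[_]   read _ → write _, move left, go to p0
p0 | XXXXX[X]_   read X → write X, move right, go to p0
p0 | XXXXXX[_]   read _ → write _, move left, go to p0
p0 | XXXXX[X]_   read X → write X, move right, go to p0
p0 | XXXXXX[_]   read _ → write _, move left, go to p0
p0 | XXXXX[X]_   read X → write X, move right, go to p0
p0 | XXXXXX[_]
After 10 steps: state p0, head at 6, tape XXXXXX.

state p0, head at 6, tape XXXXXX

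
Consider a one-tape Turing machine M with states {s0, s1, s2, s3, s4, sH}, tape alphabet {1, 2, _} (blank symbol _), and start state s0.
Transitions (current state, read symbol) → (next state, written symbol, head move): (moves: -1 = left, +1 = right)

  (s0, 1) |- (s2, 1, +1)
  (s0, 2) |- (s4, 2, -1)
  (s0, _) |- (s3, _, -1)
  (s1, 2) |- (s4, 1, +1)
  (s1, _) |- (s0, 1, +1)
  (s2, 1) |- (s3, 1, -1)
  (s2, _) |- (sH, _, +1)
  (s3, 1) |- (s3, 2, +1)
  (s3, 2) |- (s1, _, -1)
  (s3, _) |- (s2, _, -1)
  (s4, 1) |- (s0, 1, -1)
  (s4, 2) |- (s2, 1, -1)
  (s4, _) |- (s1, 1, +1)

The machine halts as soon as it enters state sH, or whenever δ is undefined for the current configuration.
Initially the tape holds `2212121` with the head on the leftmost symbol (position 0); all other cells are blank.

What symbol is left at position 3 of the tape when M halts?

s0 | _[2]212121   read 2 → write 2, move -1, go to s4
s4 | [_]2212121   read _ → write 1, move +1, go to s1
s1 | 1[2]212121   read 2 → write 1, move +1, go to s4
s4 | 11[2]12121   read 2 → write 1, move -1, go to s2
s2 | 1[1]112121   read 1 → write 1, move -1, go to s3
s3 | [1]1112121   read 1 → write 2, move +1, go to s3
s3 | 2[1]112121   read 1 → write 2, move +1, go to s3
s3 | 22[1]12121   read 1 → write 2, move +1, go to s3
s3 | 222[1]2121   read 1 → write 2, move +1, go to s3
s3 | 2222[2]121   read 2 → write _, move -1, go to s1
s1 | 222[2]_121   read 2 → write 1, move +1, go to s4
s4 | 2221[_]121   read _ → write 1, move +1, go to s1
s1 | 22211[1]21
Cell 3 holds 1 when M halts.

1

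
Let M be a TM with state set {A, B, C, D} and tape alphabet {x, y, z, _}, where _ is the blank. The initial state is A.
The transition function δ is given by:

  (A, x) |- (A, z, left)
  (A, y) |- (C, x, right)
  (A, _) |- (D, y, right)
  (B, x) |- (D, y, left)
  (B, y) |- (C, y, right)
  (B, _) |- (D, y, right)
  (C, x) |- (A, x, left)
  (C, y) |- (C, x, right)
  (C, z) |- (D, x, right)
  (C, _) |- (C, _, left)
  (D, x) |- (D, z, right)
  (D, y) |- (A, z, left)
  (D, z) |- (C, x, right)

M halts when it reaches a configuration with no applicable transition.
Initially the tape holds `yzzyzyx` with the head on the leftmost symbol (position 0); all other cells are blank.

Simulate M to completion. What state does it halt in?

D

state=A head=0 tape=_[y]zzyzyx_   (A,y)→(C,x,right)
state=C head=1 tape=_x[z]zyzyx_   (C,z)→(D,x,right)
state=D head=2 tape=_xx[z]yzyx_   (D,z)→(C,x,right)
state=C head=3 tape=_xxx[y]zyx_   (C,y)→(C,x,right)
state=C head=4 tape=_xxxx[z]yx_   (C,z)→(D,x,right)
state=D head=5 tape=_xxxxx[y]x_   (D,y)→(A,z,left)
state=A head=4 tape=_xxxx[x]zx_   (A,x)→(A,z,left)
state=A head=3 tape=_xxx[x]zzx_   (A,x)→(A,z,left)
state=A head=2 tape=_xx[x]zzzx_   (A,x)→(A,z,left)
state=A head=1 tape=_x[x]zzzzx_   (A,x)→(A,z,left)
state=A head=0 tape=_[x]zzzzzx_   (A,x)→(A,z,left)
state=A head=-1 tape=[_]zzzzzzx_   (A,_)→(D,y,right)
state=D head=0 tape=y[z]zzzzzx_   (D,z)→(C,x,right)
state=C head=1 tape=yx[z]zzzzx_   (C,z)→(D,x,right)
state=D head=2 tape=yxx[z]zzzx_   (D,z)→(C,x,right)
state=C head=3 tape=yxxx[z]zzx_   (C,z)→(D,x,right)
state=D head=4 tape=yxxxx[z]zx_   (D,z)→(C,x,right)
state=C head=5 tape=yxxxxx[z]x_   (C,z)→(D,x,right)
state=D head=6 tape=yxxxxxx[x]_   (D,x)→(D,z,right)
state=D head=7 tape=yxxxxxxz[_]
No transition is defined for (D, _); M halts in state D.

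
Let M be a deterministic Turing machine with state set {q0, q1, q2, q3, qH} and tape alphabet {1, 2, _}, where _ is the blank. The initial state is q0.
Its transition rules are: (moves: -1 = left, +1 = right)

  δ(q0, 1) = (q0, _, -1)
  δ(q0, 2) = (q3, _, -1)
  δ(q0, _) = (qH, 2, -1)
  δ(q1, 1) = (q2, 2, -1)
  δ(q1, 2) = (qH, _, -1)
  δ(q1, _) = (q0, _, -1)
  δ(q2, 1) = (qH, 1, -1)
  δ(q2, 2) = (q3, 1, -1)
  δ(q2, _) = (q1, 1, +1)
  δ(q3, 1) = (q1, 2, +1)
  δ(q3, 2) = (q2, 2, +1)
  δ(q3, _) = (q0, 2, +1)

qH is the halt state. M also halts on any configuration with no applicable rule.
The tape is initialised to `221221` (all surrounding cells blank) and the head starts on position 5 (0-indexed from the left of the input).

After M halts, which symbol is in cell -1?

state=q0 head=5 tape=_22122[1]   (q0,1)→(q0,_,-1)
state=q0 head=4 tape=_2212[2]_   (q0,2)→(q3,_,-1)
state=q3 head=3 tape=_221[2]__   (q3,2)→(q2,2,+1)
state=q2 head=4 tape=_2212[_]_   (q2,_)→(q1,1,+1)
state=q1 head=5 tape=_22121[_]   (q1,_)→(q0,_,-1)
state=q0 head=4 tape=_2212[1]_   (q0,1)→(q0,_,-1)
state=q0 head=3 tape=_221[2]__   (q0,2)→(q3,_,-1)
state=q3 head=2 tape=_22[1]___   (q3,1)→(q1,2,+1)
state=q1 head=3 tape=_222[_]__   (q1,_)→(q0,_,-1)
state=q0 head=2 tape=_22[2]___   (q0,2)→(q3,_,-1)
state=q3 head=1 tape=_2[2]____   (q3,2)→(q2,2,+1)
state=q2 head=2 tape=_22[_]___   (q2,_)→(q1,1,+1)
state=q1 head=3 tape=_221[_]__   (q1,_)→(q0,_,-1)
state=q0 head=2 tape=_22[1]___   (q0,1)→(q0,_,-1)
state=q0 head=1 tape=_2[2]____   (q0,2)→(q3,_,-1)
state=q3 head=0 tape=_[2]_____   (q3,2)→(q2,2,+1)
state=q2 head=1 tape=_2[_]____   (q2,_)→(q1,1,+1)
state=q1 head=2 tape=_21[_]___   (q1,_)→(q0,_,-1)
state=q0 head=1 tape=_2[1]____   (q0,1)→(q0,_,-1)
state=q0 head=0 tape=_[2]_____   (q0,2)→(q3,_,-1)
state=q3 head=-1 tape=[_]______   (q3,_)→(q0,2,+1)
state=q0 head=0 tape=2[_]_____   (q0,_)→(qH,2,-1)
state=qH head=-1 tape=[2]2_____
Cell -1 holds 2 when M halts.

2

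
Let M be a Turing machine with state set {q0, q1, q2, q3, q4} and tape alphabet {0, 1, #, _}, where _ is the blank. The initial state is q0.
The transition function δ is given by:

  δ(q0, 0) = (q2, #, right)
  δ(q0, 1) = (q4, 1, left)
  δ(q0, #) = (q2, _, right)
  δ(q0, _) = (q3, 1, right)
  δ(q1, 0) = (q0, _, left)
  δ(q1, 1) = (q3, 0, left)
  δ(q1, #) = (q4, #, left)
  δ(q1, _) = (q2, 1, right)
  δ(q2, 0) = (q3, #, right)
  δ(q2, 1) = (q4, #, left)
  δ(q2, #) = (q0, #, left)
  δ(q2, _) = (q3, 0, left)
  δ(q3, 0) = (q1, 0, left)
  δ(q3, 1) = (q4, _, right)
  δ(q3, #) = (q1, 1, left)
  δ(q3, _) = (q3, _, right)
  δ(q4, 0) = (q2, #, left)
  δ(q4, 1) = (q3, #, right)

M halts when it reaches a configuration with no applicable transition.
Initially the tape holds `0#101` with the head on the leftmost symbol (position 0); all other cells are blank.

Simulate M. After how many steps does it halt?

state=q0 head=0 tape=_[0]#101   (q0,0)→(q2,#,right)
state=q2 head=1 tape=_#[#]101   (q2,#)→(q0,#,left)
state=q0 head=0 tape=_[#]#101   (q0,#)→(q2,_,right)
state=q2 head=1 tape=__[#]101   (q2,#)→(q0,#,left)
state=q0 head=0 tape=_[_]#101   (q0,_)→(q3,1,right)
state=q3 head=1 tape=_1[#]101   (q3,#)→(q1,1,left)
state=q1 head=0 tape=_[1]1101   (q1,1)→(q3,0,left)
state=q3 head=-1 tape=[_]01101   (q3,_)→(q3,_,right)
state=q3 head=0 tape=_[0]1101   (q3,0)→(q1,0,left)
state=q1 head=-1 tape=[_]01101   (q1,_)→(q2,1,right)
state=q2 head=0 tape=1[0]1101   (q2,0)→(q3,#,right)
state=q3 head=1 tape=1#[1]101   (q3,1)→(q4,_,right)
state=q4 head=2 tape=1#_[1]01   (q4,1)→(q3,#,right)
state=q3 head=3 tape=1#_#[0]1   (q3,0)→(q1,0,left)
state=q1 head=2 tape=1#_[#]01   (q1,#)→(q4,#,left)
state=q4 head=1 tape=1#[_]#01
M halts after 15 transitions.

15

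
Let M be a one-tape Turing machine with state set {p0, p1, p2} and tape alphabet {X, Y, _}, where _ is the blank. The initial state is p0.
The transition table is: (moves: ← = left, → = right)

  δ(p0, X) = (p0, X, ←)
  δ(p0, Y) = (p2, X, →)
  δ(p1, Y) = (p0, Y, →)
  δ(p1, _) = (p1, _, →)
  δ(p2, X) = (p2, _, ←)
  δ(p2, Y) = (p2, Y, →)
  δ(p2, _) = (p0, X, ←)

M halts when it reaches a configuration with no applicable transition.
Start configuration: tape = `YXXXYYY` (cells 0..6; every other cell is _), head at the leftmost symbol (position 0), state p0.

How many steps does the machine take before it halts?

4

state=p0 head=0 tape=__[Y]XXXYYY   (p0,Y)→(p2,X,→)
state=p2 head=1 tape=__X[X]XXYYY   (p2,X)→(p2,_,←)
state=p2 head=0 tape=__[X]_XXYYY   (p2,X)→(p2,_,←)
state=p2 head=-1 tape=_[_]__XXYYY   (p2,_)→(p0,X,←)
state=p0 head=-2 tape=[_]X__XXYYY
M halts after 4 transitions.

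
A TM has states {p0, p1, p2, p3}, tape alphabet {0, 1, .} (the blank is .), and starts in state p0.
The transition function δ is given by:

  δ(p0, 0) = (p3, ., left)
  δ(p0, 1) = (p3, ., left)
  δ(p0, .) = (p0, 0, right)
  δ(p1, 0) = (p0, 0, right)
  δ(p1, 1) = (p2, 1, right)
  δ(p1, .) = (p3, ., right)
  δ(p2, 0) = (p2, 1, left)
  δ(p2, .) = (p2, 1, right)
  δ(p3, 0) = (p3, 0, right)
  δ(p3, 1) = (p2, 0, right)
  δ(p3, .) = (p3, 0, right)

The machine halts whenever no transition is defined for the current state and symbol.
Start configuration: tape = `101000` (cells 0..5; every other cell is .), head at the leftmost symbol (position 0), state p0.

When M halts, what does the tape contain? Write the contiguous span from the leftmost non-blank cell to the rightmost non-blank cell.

11111100

state=p0 head=0 tape=..[1]01000   (p0,1)→(p3,.,left)
state=p3 head=-1 tape=.[.].01000   (p3,.)→(p3,0,right)
state=p3 head=0 tape=.0[.]01000   (p3,.)→(p3,0,right)
state=p3 head=1 tape=.00[0]1000   (p3,0)→(p3,0,right)
state=p3 head=2 tape=.000[1]000   (p3,1)→(p2,0,right)
state=p2 head=3 tape=.0000[0]00   (p2,0)→(p2,1,left)
state=p2 head=2 tape=.000[0]100   (p2,0)→(p2,1,left)
state=p2 head=1 tape=.00[0]1100   (p2,0)→(p2,1,left)
state=p2 head=0 tape=.0[0]11100   (p2,0)→(p2,1,left)
state=p2 head=-1 tape=.[0]111100   (p2,0)→(p2,1,left)
state=p2 head=-2 tape=[.]1111100   (p2,.)→(p2,1,right)
state=p2 head=-1 tape=1[1]111100
The non-blank tape span at halt is 11111100.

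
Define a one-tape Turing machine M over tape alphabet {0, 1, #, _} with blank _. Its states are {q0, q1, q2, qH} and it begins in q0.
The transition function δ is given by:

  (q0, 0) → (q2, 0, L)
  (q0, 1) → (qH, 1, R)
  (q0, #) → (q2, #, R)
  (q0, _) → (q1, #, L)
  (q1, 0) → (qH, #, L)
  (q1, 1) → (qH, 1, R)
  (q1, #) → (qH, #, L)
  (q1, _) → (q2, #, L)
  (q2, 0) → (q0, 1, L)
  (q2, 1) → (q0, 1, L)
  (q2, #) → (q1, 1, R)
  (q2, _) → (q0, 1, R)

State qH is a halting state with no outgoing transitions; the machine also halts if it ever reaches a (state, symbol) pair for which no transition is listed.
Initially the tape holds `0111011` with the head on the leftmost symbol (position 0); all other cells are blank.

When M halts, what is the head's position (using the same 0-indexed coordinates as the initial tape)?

0

state=q0 head=0 tape=____[0]111011   (q0,0)→(q2,0,L)
state=q2 head=-1 tape=___[_]0111011   (q2,_)→(q0,1,R)
state=q0 head=0 tape=___1[0]111011   (q0,0)→(q2,0,L)
state=q2 head=-1 tape=___[1]0111011   (q2,1)→(q0,1,L)
state=q0 head=-2 tape=__[_]10111011   (q0,_)→(q1,#,L)
state=q1 head=-3 tape=_[_]#10111011   (q1,_)→(q2,#,L)
state=q2 head=-4 tape=[_]##10111011   (q2,_)→(q0,1,R)
state=q0 head=-3 tape=1[#]#10111011   (q0,#)→(q2,#,R)
state=q2 head=-2 tape=1#[#]10111011   (q2,#)→(q1,1,R)
state=q1 head=-1 tape=1#1[1]0111011   (q1,1)→(qH,1,R)
state=qH head=0 tape=1#11[0]111011
At halt the head is at cell 0.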